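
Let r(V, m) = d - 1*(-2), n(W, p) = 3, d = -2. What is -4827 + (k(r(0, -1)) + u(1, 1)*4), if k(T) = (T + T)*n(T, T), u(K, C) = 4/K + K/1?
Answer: -4807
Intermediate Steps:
r(V, m) = 0 (r(V, m) = -2 - 1*(-2) = -2 + 2 = 0)
u(K, C) = K + 4/K (u(K, C) = 4/K + K*1 = 4/K + K = K + 4/K)
k(T) = 6*T (k(T) = (T + T)*3 = (2*T)*3 = 6*T)
-4827 + (k(r(0, -1)) + u(1, 1)*4) = -4827 + (6*0 + (1 + 4/1)*4) = -4827 + (0 + (1 + 4*1)*4) = -4827 + (0 + (1 + 4)*4) = -4827 + (0 + 5*4) = -4827 + (0 + 20) = -4827 + 20 = -4807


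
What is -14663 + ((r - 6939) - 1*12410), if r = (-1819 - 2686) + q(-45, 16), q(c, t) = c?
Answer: -38562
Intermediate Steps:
r = -4550 (r = (-1819 - 2686) - 45 = -4505 - 45 = -4550)
-14663 + ((r - 6939) - 1*12410) = -14663 + ((-4550 - 6939) - 1*12410) = -14663 + (-11489 - 12410) = -14663 - 23899 = -38562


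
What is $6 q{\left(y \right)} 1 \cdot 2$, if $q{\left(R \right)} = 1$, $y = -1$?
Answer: $12$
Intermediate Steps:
$6 q{\left(y \right)} 1 \cdot 2 = 6 \cdot 1 \cdot 1 \cdot 2 = 6 \cdot 1 \cdot 2 = 6 \cdot 2 = 12$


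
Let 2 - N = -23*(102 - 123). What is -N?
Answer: 481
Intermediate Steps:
N = -481 (N = 2 - (-23)*(102 - 123) = 2 - (-23)*(-21) = 2 - 1*483 = 2 - 483 = -481)
-N = -1*(-481) = 481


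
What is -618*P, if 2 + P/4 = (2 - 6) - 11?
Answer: 42024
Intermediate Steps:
P = -68 (P = -8 + 4*((2 - 6) - 11) = -8 + 4*(-4 - 11) = -8 + 4*(-15) = -8 - 60 = -68)
-618*P = -618*(-68) = 42024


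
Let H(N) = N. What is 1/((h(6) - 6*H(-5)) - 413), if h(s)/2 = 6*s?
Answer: -1/311 ≈ -0.0032154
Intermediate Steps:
h(s) = 12*s (h(s) = 2*(6*s) = 12*s)
1/((h(6) - 6*H(-5)) - 413) = 1/((12*6 - 6*(-5)) - 413) = 1/((72 + 30) - 413) = 1/(102 - 413) = 1/(-311) = -1/311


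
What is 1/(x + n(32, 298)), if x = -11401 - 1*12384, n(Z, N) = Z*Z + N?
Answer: -1/22463 ≈ -4.4518e-5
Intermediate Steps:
n(Z, N) = N + Z**2 (n(Z, N) = Z**2 + N = N + Z**2)
x = -23785 (x = -11401 - 12384 = -23785)
1/(x + n(32, 298)) = 1/(-23785 + (298 + 32**2)) = 1/(-23785 + (298 + 1024)) = 1/(-23785 + 1322) = 1/(-22463) = -1/22463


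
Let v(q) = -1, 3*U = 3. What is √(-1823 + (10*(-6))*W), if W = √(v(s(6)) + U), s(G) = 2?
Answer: I*√1823 ≈ 42.697*I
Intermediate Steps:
U = 1 (U = (⅓)*3 = 1)
W = 0 (W = √(-1 + 1) = √0 = 0)
√(-1823 + (10*(-6))*W) = √(-1823 + (10*(-6))*0) = √(-1823 - 60*0) = √(-1823 + 0) = √(-1823) = I*√1823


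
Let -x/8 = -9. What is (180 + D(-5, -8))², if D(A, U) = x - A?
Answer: 66049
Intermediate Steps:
x = 72 (x = -8*(-9) = 72)
D(A, U) = 72 - A
(180 + D(-5, -8))² = (180 + (72 - 1*(-5)))² = (180 + (72 + 5))² = (180 + 77)² = 257² = 66049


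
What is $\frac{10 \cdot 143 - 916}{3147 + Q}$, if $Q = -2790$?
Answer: $\frac{514}{357} \approx 1.4398$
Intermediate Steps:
$\frac{10 \cdot 143 - 916}{3147 + Q} = \frac{10 \cdot 143 - 916}{3147 - 2790} = \frac{1430 - 916}{357} = 514 \cdot \frac{1}{357} = \frac{514}{357}$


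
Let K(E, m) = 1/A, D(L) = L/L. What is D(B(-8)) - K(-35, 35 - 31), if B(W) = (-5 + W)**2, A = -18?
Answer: 19/18 ≈ 1.0556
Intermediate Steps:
D(L) = 1
K(E, m) = -1/18 (K(E, m) = 1/(-18) = -1/18)
D(B(-8)) - K(-35, 35 - 31) = 1 - 1*(-1/18) = 1 + 1/18 = 19/18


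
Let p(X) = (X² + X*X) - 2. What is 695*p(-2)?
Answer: 4170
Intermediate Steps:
p(X) = -2 + 2*X² (p(X) = (X² + X²) - 2 = 2*X² - 2 = -2 + 2*X²)
695*p(-2) = 695*(-2 + 2*(-2)²) = 695*(-2 + 2*4) = 695*(-2 + 8) = 695*6 = 4170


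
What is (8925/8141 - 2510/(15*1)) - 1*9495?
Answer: -33708056/3489 ≈ -9661.2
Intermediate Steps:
(8925/8141 - 2510/(15*1)) - 1*9495 = (8925*(1/8141) - 2510/15) - 9495 = (1275/1163 - 2510*1/15) - 9495 = (1275/1163 - 502/3) - 9495 = -580001/3489 - 9495 = -33708056/3489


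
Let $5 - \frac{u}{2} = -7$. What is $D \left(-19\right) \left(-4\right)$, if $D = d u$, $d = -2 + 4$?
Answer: $3648$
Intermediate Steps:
$u = 24$ ($u = 10 - -14 = 10 + 14 = 24$)
$d = 2$
$D = 48$ ($D = 2 \cdot 24 = 48$)
$D \left(-19\right) \left(-4\right) = 48 \left(-19\right) \left(-4\right) = \left(-912\right) \left(-4\right) = 3648$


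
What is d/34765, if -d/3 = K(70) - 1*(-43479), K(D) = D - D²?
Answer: -115947/34765 ≈ -3.3352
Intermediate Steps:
d = -115947 (d = -3*(70*(1 - 1*70) - 1*(-43479)) = -3*(70*(1 - 70) + 43479) = -3*(70*(-69) + 43479) = -3*(-4830 + 43479) = -3*38649 = -115947)
d/34765 = -115947/34765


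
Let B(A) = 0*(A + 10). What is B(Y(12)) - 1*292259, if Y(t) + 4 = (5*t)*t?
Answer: -292259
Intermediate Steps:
Y(t) = -4 + 5*t² (Y(t) = -4 + (5*t)*t = -4 + 5*t²)
B(A) = 0 (B(A) = 0*(10 + A) = 0)
B(Y(12)) - 1*292259 = 0 - 1*292259 = 0 - 292259 = -292259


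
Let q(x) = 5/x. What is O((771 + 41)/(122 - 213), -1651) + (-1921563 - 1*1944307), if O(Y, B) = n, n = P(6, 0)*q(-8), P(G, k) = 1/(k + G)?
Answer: -185561765/48 ≈ -3.8659e+6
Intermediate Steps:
P(G, k) = 1/(G + k)
n = -5/48 (n = (5/(-8))/(6 + 0) = (5*(-⅛))/6 = (⅙)*(-5/8) = -5/48 ≈ -0.10417)
O(Y, B) = -5/48
O((771 + 41)/(122 - 213), -1651) + (-1921563 - 1*1944307) = -5/48 + (-1921563 - 1*1944307) = -5/48 + (-1921563 - 1944307) = -5/48 - 3865870 = -185561765/48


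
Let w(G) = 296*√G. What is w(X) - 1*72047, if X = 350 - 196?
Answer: -72047 + 296*√154 ≈ -68374.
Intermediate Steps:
X = 154
w(X) - 1*72047 = 296*√154 - 1*72047 = 296*√154 - 72047 = -72047 + 296*√154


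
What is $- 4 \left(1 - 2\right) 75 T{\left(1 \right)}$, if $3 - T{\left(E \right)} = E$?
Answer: $600$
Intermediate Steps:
$T{\left(E \right)} = 3 - E$
$- 4 \left(1 - 2\right) 75 T{\left(1 \right)} = - 4 \left(1 - 2\right) 75 \left(3 - 1\right) = \left(-4\right) \left(-1\right) 75 \left(3 - 1\right) = 4 \cdot 75 \cdot 2 = 300 \cdot 2 = 600$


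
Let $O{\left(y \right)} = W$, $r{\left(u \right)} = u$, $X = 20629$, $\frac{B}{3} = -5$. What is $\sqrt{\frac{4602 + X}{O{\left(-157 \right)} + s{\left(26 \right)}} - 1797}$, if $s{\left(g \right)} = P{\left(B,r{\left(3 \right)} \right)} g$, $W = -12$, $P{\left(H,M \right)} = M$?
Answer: $\frac{i \sqrt{6162486}}{66} \approx 37.613 i$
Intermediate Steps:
$B = -15$ ($B = 3 \left(-5\right) = -15$)
$s{\left(g \right)} = 3 g$
$O{\left(y \right)} = -12$
$\sqrt{\frac{4602 + X}{O{\left(-157 \right)} + s{\left(26 \right)}} - 1797} = \sqrt{\frac{4602 + 20629}{-12 + 3 \cdot 26} - 1797} = \sqrt{\frac{25231}{-12 + 78} - 1797} = \sqrt{\frac{25231}{66} - 1797} = \sqrt{- \frac{93371}{66}} = \frac{i \sqrt{6162486}}{66}$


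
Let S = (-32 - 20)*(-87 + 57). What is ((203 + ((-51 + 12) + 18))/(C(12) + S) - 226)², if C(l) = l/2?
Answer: 31281935689/613089 ≈ 51024.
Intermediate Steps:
S = 1560 (S = -52*(-30) = 1560)
C(l) = l/2 (C(l) = l*(½) = l/2)
((203 + ((-51 + 12) + 18))/(C(12) + S) - 226)² = ((203 + ((-51 + 12) + 18))/((½)*12 + 1560) - 226)² = ((203 + (-39 + 18))/(6 + 1560) - 226)² = ((203 - 21)/1566 - 226)² = (182*(1/1566) - 226)² = (91/783 - 226)² = (-176867/783)² = 31281935689/613089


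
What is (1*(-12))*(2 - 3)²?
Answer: -12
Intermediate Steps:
(1*(-12))*(2 - 3)² = -12*(-1)² = -12*1 = -12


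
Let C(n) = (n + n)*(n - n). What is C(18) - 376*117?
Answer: -43992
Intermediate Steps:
C(n) = 0 (C(n) = (2*n)*0 = 0)
C(18) - 376*117 = 0 - 376*117 = 0 - 43992 = -43992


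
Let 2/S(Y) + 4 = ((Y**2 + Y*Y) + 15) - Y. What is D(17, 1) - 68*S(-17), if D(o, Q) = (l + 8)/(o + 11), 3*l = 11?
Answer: 233/1212 ≈ 0.19224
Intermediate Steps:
l = 11/3 (l = (1/3)*11 = 11/3 ≈ 3.6667)
S(Y) = 2/(11 - Y + 2*Y**2) (S(Y) = 2/(-4 + (((Y**2 + Y*Y) + 15) - Y)) = 2/(-4 + (((Y**2 + Y**2) + 15) - Y)) = 2/(-4 + ((2*Y**2 + 15) - Y)) = 2/(-4 + ((15 + 2*Y**2) - Y)) = 2/(-4 + (15 - Y + 2*Y**2)) = 2/(11 - Y + 2*Y**2))
D(o, Q) = 35/(3*(11 + o)) (D(o, Q) = (11/3 + 8)/(o + 11) = 35/(3*(11 + o)))
D(17, 1) - 68*S(-17) = 35/(3*(11 + 17)) - 136/(11 - 1*(-17) + 2*(-17)**2) = (35/3)/28 - 136/(11 + 17 + 2*289) = (35/3)*(1/28) - 136/(11 + 17 + 578) = 5/12 - 136/606 = 5/12 - 68*1/303 = 5/12 - 68/303 = 233/1212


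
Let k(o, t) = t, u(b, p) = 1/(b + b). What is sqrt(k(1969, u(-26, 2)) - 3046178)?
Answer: I*sqrt(2059216341)/26 ≈ 1745.3*I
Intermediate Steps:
u(b, p) = 1/(2*b)
sqrt(k(1969, u(-26, 2)) - 3046178) = sqrt((1/2)/(-26) - 3046178) = sqrt((1/2)*(-1/26) - 3046178) = sqrt(-1/52 - 3046178) = sqrt(-158401257/52) = I*sqrt(2059216341)/26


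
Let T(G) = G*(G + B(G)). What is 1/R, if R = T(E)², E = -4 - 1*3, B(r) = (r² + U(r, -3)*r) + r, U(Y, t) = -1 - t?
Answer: 1/21609 ≈ 4.6277e-5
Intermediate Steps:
B(r) = r² + 3*r (B(r) = (r² + (-1 - 1*(-3))*r) + r = (r² + (-1 + 3)*r) + r = (r² + 2*r) + r = r² + 3*r)
E = -7 (E = -4 - 3 = -7)
T(G) = G*(G + G*(3 + G))
R = 21609 (R = ((-7)²*(4 - 7))² = (49*(-3))² = (-147)² = 21609)
1/R = 1/21609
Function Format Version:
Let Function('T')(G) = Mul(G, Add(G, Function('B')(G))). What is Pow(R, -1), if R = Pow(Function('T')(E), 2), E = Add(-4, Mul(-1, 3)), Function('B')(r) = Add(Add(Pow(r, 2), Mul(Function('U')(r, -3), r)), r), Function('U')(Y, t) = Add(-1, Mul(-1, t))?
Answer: Rational(1, 21609) ≈ 4.6277e-5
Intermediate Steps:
Function('B')(r) = Add(Pow(r, 2), Mul(3, r)) (Function('B')(r) = Add(Add(Pow(r, 2), Mul(Add(-1, Mul(-1, -3)), r)), r) = Add(Add(Pow(r, 2), Mul(Add(-1, 3), r)), r) = Add(Add(Pow(r, 2), Mul(2, r)), r) = Add(Pow(r, 2), Mul(3, r)))
E = -7 (E = Add(-4, -3) = -7)
Function('T')(G) = Mul(G, Add(G, Mul(G, Add(3, G))))
R = 21609 (R = Pow(Mul(Pow(-7, 2), Add(4, -7)), 2) = Pow(Mul(49, -3), 2) = Pow(-147, 2) = 21609)
Pow(R, -1) = Pow(21609, -1) = Rational(1, 21609)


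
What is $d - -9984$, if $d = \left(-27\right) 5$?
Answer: $9849$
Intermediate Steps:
$d = -135$
$d - -9984 = -135 - -9984 = -135 + 9984 = 9849$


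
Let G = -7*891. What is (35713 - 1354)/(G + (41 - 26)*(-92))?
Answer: -11453/2539 ≈ -4.5108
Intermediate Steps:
G = -6237
(35713 - 1354)/(G + (41 - 26)*(-92)) = (35713 - 1354)/(-6237 + (41 - 26)*(-92)) = 34359/(-6237 + 15*(-92)) = 34359/(-6237 - 1380) = 34359/(-7617) = 34359*(-1/7617) = -11453/2539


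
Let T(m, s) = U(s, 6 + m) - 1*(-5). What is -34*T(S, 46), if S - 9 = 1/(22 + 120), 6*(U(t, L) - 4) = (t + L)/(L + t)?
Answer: -935/3 ≈ -311.67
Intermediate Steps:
U(t, L) = 25/6 (U(t, L) = 4 + ((t + L)/(L + t))/6 = 4 + ((L + t)/(L + t))/6 = 4 + (⅙)*1 = 4 + ⅙ = 25/6)
S = 1279/142 (S = 9 + 1/(22 + 120) = 9 + 1/142 = 1279/142 ≈ 9.0070)
T(m, s) = 55/6 (T(m, s) = 25/6 - 1*(-5) = 25/6 + 5 = 55/6)
-34*T(S, 46) = -34*55/6 = -935/3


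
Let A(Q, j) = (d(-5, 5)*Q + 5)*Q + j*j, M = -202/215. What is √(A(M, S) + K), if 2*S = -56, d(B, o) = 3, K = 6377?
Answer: √330922487/215 ≈ 84.611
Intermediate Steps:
M = -202/215 (M = -202*1/215 = -202/215 ≈ -0.93954)
S = -28 (S = (½)*(-56) = -28)
A(Q, j) = j² + Q*(5 + 3*Q) (A(Q, j) = (3*Q + 5)*Q + j*j = (5 + 3*Q)*Q + j² = Q*(5 + 3*Q) + j² = j² + Q*(5 + 3*Q))
√(A(M, S) + K) = √(((-28)² + 3*(-202/215)² + 5*(-202/215)) + 6377) = √((784 + 3*(40804/46225) - 202/43) + 6377) = √((784 + 122412/46225 - 202/43) + 6377) = √(36145662/46225 + 6377) = √(330922487/46225) = √330922487/215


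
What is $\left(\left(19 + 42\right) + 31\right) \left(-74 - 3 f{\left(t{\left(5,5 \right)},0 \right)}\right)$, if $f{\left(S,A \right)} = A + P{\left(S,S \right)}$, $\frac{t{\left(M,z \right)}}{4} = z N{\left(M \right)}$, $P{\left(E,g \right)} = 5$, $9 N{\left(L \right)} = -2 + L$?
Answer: $-8188$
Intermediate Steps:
$N{\left(L \right)} = - \frac{2}{9} + \frac{L}{9}$ ($N{\left(L \right)} = \frac{-2 + L}{9} = - \frac{2}{9} + \frac{L}{9}$)
$t{\left(M,z \right)} = 4 z \left(- \frac{2}{9} + \frac{M}{9}\right)$
$f{\left(S,A \right)} = 5 + A$ ($f{\left(S,A \right)} = A + 5 = 5 + A$)
$\left(\left(19 + 42\right) + 31\right) \left(-74 - 3 f{\left(t{\left(5,5 \right)},0 \right)}\right) = \left(\left(19 + 42\right) + 31\right) \left(-74 - 3 \left(5 + 0\right)\right) = \left(61 + 31\right) \left(-74 - 15\right) = 92 \left(-74 - 15\right) = 92 \left(-89\right) = -8188$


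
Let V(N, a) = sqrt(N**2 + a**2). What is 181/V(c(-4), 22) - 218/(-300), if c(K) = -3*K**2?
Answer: 109/150 + 181*sqrt(697)/1394 ≈ 4.1546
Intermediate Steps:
181/V(c(-4), 22) - 218/(-300) = 181/(sqrt((-3*(-4)**2)**2 + 22**2)) - 218/(-300) = 181/(sqrt((-3*16)**2 + 484)) - 218*(-1/300) = 181/(sqrt((-48)**2 + 484)) + 109/150 = 181/(sqrt(2304 + 484)) + 109/150 = 181/(sqrt(2788)) + 109/150 = 181/((2*sqrt(697))) + 109/150 = 181*(sqrt(697)/1394) + 109/150 = 181*sqrt(697)/1394 + 109/150 = 109/150 + 181*sqrt(697)/1394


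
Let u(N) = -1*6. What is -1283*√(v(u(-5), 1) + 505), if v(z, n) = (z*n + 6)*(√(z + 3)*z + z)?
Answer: -1283*√505 ≈ -28832.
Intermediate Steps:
u(N) = -6
v(z, n) = (6 + n*z)*(z + z*√(3 + z)) (v(z, n) = (n*z + 6)*(√(3 + z)*z + z) = (6 + n*z)*(z*√(3 + z) + z) = (6 + n*z)*(z + z*√(3 + z)))
-1283*√(v(u(-5), 1) + 505) = -1283*√(-6*(6 + 6*√(3 - 6) + 1*(-6) + 1*(-6)*√(3 - 6)) + 505) = -1283*√(-6*(6 + 6*√(-3) - 6 + 1*(-6)*√(-3)) + 505) = -1283*√(-6*(6 + 6*(I*√3) - 6 + 1*(-6)*(I*√3)) + 505) = -1283*√(-6*(6 + 6*I*√3 - 6 - 6*I*√3) + 505) = -1283*√(-6*0 + 505) = -1283*√(0 + 505) = -1283*√505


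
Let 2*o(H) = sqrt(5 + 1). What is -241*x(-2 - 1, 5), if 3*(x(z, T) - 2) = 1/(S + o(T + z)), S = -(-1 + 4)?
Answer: -6748/15 + 241*sqrt(6)/45 ≈ -436.75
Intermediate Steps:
S = -3 (S = -1*3 = -3)
o(H) = sqrt(6)/2 (o(H) = sqrt(5 + 1)/2 = sqrt(6)/2)
x(z, T) = 2 + 1/(3*(-3 + sqrt(6)/2))
-241*x(-2 - 1, 5) = -241*(28/15 - sqrt(6)/45) = -6748/15 + 241*sqrt(6)/45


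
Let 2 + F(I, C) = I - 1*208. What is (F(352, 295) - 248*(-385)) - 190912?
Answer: -95290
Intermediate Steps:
F(I, C) = -210 + I (F(I, C) = -2 + (I - 1*208) = -2 + (I - 208) = -2 + (-208 + I) = -210 + I)
(F(352, 295) - 248*(-385)) - 190912 = ((-210 + 352) - 248*(-385)) - 190912 = (142 + 95480) - 190912 = 95622 - 190912 = -95290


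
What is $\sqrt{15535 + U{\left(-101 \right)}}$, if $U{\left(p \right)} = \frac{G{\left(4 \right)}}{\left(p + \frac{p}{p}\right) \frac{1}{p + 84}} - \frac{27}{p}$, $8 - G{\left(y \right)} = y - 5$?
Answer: $\frac{\sqrt{15849086953}}{1010} \approx 124.65$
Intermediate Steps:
$G{\left(y \right)} = 13 - y$ ($G{\left(y \right)} = 8 - \left(y - 5\right) = 8 - \left(-5 + y\right) = 13 - y$)
$U{\left(p \right)} = - \frac{27}{p} + \frac{9 \left(84 + p\right)}{1 + p}$ ($U{\left(p \right)} = \frac{13 - 4}{\left(p + \frac{p}{p}\right) \frac{1}{p + 84}} - \frac{27}{p} = \frac{13 - 4}{\left(p + 1\right) \frac{1}{84 + p}} - \frac{27}{p} = \frac{9}{\left(1 + p\right) \frac{1}{84 + p}} - \frac{27}{p} = \frac{9}{\frac{1}{84 + p} \left(1 + p\right)} - \frac{27}{p} = 9 \frac{84 + p}{1 + p} - \frac{27}{p} = \frac{9 \left(84 + p\right)}{1 + p} - \frac{27}{p} = - \frac{27}{p} + \frac{9 \left(84 + p\right)}{1 + p}$)
$\sqrt{15535 + U{\left(-101 \right)}} = \sqrt{15535 + \frac{9 \left(-3 + \left(-101\right)^{2} + 81 \left(-101\right)\right)}{\left(-101\right) \left(1 - 101\right)}} = \sqrt{15535 + 9 \left(- \frac{1}{101}\right) \frac{1}{-100} \left(-3 + 10201 - 8181\right)} = \sqrt{15535 + 9 \left(- \frac{1}{101}\right) \left(- \frac{1}{100}\right) 2017} = \sqrt{15535 + \frac{18153}{10100}} = \sqrt{\frac{156921653}{10100}} = \frac{\sqrt{15849086953}}{1010}$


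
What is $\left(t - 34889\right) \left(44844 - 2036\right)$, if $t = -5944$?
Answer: $-1747979064$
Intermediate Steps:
$\left(t - 34889\right) \left(44844 - 2036\right) = \left(-5944 - 34889\right) \left(44844 - 2036\right) = \left(-40833\right) 42808 = -1747979064$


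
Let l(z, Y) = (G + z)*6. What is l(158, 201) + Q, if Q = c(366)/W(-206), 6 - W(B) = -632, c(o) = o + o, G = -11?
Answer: 281724/319 ≈ 883.15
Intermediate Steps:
c(o) = 2*o
W(B) = 638 (W(B) = 6 - 1*(-632) = 6 + 632 = 638)
l(z, Y) = -66 + 6*z (l(z, Y) = (-11 + z)*6 = -66 + 6*z)
Q = 366/319 (Q = (2*366)/638 = 732*(1/638) = 366/319 ≈ 1.1473)
l(158, 201) + Q = (-66 + 6*158) + 366/319 = (-66 + 948) + 366/319 = 882 + 366/319 = 281724/319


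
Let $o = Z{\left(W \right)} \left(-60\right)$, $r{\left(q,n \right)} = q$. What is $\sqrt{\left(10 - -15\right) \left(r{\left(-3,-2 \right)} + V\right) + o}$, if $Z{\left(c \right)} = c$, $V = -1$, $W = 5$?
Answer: $20 i \approx 20.0 i$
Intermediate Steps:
$o = -300$ ($o = 5 \left(-60\right) = -300$)
$\sqrt{\left(10 - -15\right) \left(r{\left(-3,-2 \right)} + V\right) + o} = \sqrt{\left(10 - -15\right) \left(-3 - 1\right) - 300} = \sqrt{\left(10 + 15\right) \left(-4\right) - 300} = \sqrt{25 \left(-4\right) - 300} = \sqrt{-100 - 300} = \sqrt{-400} = 20 i$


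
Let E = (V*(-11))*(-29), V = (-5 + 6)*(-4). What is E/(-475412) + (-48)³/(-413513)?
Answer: 13276101623/49147260589 ≈ 0.27013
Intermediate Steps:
V = -4 (V = 1*(-4) = -4)
E = -1276 (E = -4*(-11)*(-29) = 44*(-29) = -1276)
E/(-475412) + (-48)³/(-413513) = -1276/(-475412) + (-48)³/(-413513) = -1276*(-1/475412) - 110592*(-1/413513) = 319/118853 + 110592/413513 = 13276101623/49147260589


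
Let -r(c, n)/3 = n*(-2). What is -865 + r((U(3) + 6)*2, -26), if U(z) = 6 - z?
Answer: -1021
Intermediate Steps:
r(c, n) = 6*n (r(c, n) = -3*n*(-2) = -(-6)*n = 6*n)
-865 + r((U(3) + 6)*2, -26) = -865 + 6*(-26) = -865 - 156 = -1021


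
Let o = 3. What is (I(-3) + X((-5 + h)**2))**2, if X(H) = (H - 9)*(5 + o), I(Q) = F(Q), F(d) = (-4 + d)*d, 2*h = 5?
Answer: 1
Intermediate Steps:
h = 5/2 (h = (1/2)*5 = 5/2 ≈ 2.5000)
F(d) = d*(-4 + d)
I(Q) = Q*(-4 + Q)
X(H) = -72 + 8*H (X(H) = (H - 9)*(5 + 3) = (-9 + H)*8 = -72 + 8*H)
(I(-3) + X((-5 + h)**2))**2 = (-3*(-4 - 3) + (-72 + 8*(-5 + 5/2)**2))**2 = (-3*(-7) + (-72 + 8*(-5/2)**2))**2 = (21 + (-72 + 8*(25/4)))**2 = (21 + (-72 + 50))**2 = (21 - 22)**2 = (-1)**2 = 1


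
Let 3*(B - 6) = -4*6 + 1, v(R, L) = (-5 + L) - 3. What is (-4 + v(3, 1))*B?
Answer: 55/3 ≈ 18.333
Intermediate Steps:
v(R, L) = -8 + L
B = -5/3 (B = 6 + (-4*6 + 1)/3 = 6 + (-24 + 1)/3 = 6 + (⅓)*(-23) = 6 - 23/3 = -5/3 ≈ -1.6667)
(-4 + v(3, 1))*B = (-4 + (-8 + 1))*(-5/3) = (-4 - 7)*(-5/3) = -11*(-5/3) = 55/3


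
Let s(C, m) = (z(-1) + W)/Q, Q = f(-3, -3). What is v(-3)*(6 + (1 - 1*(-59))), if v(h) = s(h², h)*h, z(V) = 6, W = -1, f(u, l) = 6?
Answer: -165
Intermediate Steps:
Q = 6
s(C, m) = ⅚ (s(C, m) = (6 - 1)/6 = 5*(⅙) = ⅚)
v(h) = 5*h/6
v(-3)*(6 + (1 - 1*(-59))) = ((⅚)*(-3))*(6 + (1 - 1*(-59))) = -5*(6 + (1 + 59))/2 = -5*(6 + 60)/2 = -5/2*66 = -165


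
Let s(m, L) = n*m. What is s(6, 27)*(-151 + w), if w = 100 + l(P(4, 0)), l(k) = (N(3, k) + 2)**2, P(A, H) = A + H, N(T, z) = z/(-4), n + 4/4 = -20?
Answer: 6300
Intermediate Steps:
n = -21 (n = -1 - 20 = -21)
N(T, z) = -z/4 (N(T, z) = z*(-1/4) = -z/4)
l(k) = (2 - k/4)**2 (l(k) = (-k/4 + 2)**2 = (2 - k/4)**2)
s(m, L) = -21*m
w = 101 (w = 100 + (-8 + (4 + 0))**2/16 = 100 + (-8 + 4)**2/16 = 100 + (1/16)*(-4)**2 = 100 + (1/16)*16 = 100 + 1 = 101)
s(6, 27)*(-151 + w) = (-21*6)*(-151 + 101) = -126*(-50) = 6300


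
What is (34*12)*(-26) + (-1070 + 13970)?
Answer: 2292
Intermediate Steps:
(34*12)*(-26) + (-1070 + 13970) = 408*(-26) + 12900 = -10608 + 12900 = 2292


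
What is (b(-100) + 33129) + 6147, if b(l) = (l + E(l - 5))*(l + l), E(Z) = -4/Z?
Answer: 1244636/21 ≈ 59268.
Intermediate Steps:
b(l) = 2*l*(l - 4/(-5 + l)) (b(l) = (l - 4/(l - 5))*(l + l) = (l - 4/(-5 + l))*(2*l) = 2*l*(l - 4/(-5 + l)))
(b(-100) + 33129) + 6147 = (2*(-100)*(-4 - 100*(-5 - 100))/(-5 - 100) + 33129) + 6147 = (2*(-100)*(-4 - 100*(-105))/(-105) + 33129) + 6147 = (2*(-100)*(-1/105)*(-4 + 10500) + 33129) + 6147 = (2*(-100)*(-1/105)*10496 + 33129) + 6147 = (419840/21 + 33129) + 6147 = 1115549/21 + 6147 = 1244636/21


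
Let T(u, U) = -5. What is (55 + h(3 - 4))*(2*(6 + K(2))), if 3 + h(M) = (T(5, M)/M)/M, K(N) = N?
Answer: 752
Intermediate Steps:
h(M) = -3 - 5/M² (h(M) = -3 + (-5/M)/M = -3 - 5/M²)
(55 + h(3 - 4))*(2*(6 + K(2))) = (55 + (-3 - 5/(3 - 4)²))*(2*(6 + 2)) = (55 + (-3 - 5/(-1)²))*(2*8) = (55 + (-3 - 5*1))*16 = (55 + (-3 - 5))*16 = (55 - 8)*16 = 47*16 = 752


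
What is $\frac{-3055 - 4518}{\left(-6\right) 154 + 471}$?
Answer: $\frac{7573}{453} \approx 16.717$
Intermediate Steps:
$\frac{-3055 - 4518}{\left(-6\right) 154 + 471} = - \frac{7573}{-924 + 471} = - \frac{7573}{-453} = \left(-7573\right) \left(- \frac{1}{453}\right) = \frac{7573}{453}$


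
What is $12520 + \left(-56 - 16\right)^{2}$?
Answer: $17704$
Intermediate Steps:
$12520 + \left(-56 - 16\right)^{2} = 12520 + \left(-72\right)^{2} = 12520 + 5184 = 17704$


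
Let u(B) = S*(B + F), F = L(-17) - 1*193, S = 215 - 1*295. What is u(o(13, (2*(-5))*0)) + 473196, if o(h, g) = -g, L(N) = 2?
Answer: 488476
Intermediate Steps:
S = -80 (S = 215 - 295 = -80)
F = -191 (F = 2 - 1*193 = 2 - 193 = -191)
u(B) = 15280 - 80*B (u(B) = -80*(B - 191) = -80*(-191 + B) = 15280 - 80*B)
u(o(13, (2*(-5))*0)) + 473196 = (15280 - (-80)*(2*(-5))*0) + 473196 = (15280 - (-80)*(-10*0)) + 473196 = (15280 - (-80)*0) + 473196 = (15280 - 80*0) + 473196 = (15280 + 0) + 473196 = 15280 + 473196 = 488476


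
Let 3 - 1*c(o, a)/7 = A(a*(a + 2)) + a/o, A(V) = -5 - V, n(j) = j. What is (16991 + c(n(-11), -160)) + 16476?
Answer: 2314193/11 ≈ 2.1038e+5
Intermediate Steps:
c(o, a) = 56 - 7*a/o + 7*a*(2 + a) (c(o, a) = 21 - 7*((-5 - a*(a + 2)) + a/o) = 21 - 7*((-5 - a*(2 + a)) + a/o) = 21 - 7*(-5 + a/o - a*(2 + a)) = 21 + (35 - 7*a/o + 7*a*(2 + a)) = 56 - 7*a/o + 7*a*(2 + a))
(16991 + c(n(-11), -160)) + 16476 = (16991 + 7*(-1*(-160) - 11*(8 - 160*(2 - 160)))/(-11)) + 16476 = (16991 + 7*(-1/11)*(160 - 11*(8 - 160*(-158)))) + 16476 = (16991 + 7*(-1/11)*(160 - 11*(8 + 25280))) + 16476 = (16991 + 7*(-1/11)*(160 - 11*25288)) + 16476 = (16991 + 7*(-1/11)*(160 - 278168)) + 16476 = (16991 + 7*(-1/11)*(-278008)) + 16476 = (16991 + 1946056/11) + 16476 = 2132957/11 + 16476 = 2314193/11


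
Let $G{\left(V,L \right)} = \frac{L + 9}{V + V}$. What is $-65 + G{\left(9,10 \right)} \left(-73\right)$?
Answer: $- \frac{2557}{18} \approx -142.06$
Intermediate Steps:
$G{\left(V,L \right)} = \frac{9 + L}{2 V}$
$-65 + G{\left(9,10 \right)} \left(-73\right) = -65 + \frac{9 + 10}{2 \cdot 9} \left(-73\right) = -65 + \frac{1}{2} \cdot \frac{1}{9} \cdot 19 \left(-73\right) = -65 + \frac{19}{18} \left(-73\right) = -65 - \frac{1387}{18} = - \frac{2557}{18}$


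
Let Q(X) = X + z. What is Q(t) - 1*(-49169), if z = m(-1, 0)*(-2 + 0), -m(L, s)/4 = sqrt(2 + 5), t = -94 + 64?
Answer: 49139 + 8*sqrt(7) ≈ 49160.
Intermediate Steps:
t = -30
m(L, s) = -4*sqrt(7) (m(L, s) = -4*sqrt(2 + 5) = -4*sqrt(7))
z = 8*sqrt(7) (z = (-4*sqrt(7))*(-2 + 0) = -4*sqrt(7)*(-2) = 8*sqrt(7) ≈ 21.166)
Q(X) = X + 8*sqrt(7)
Q(t) - 1*(-49169) = (-30 + 8*sqrt(7)) - 1*(-49169) = (-30 + 8*sqrt(7)) + 49169 = 49139 + 8*sqrt(7)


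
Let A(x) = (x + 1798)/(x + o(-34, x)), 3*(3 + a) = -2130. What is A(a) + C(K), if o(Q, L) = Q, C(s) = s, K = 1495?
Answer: 1115680/747 ≈ 1493.5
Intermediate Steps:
a = -713 (a = -3 + (⅓)*(-2130) = -3 - 710 = -713)
A(x) = (1798 + x)/(-34 + x) (A(x) = (x + 1798)/(x - 34) = (1798 + x)/(-34 + x))
A(a) + C(K) = (1798 - 713)/(-34 - 713) + 1495 = 1085/(-747) + 1495 = -1/747*1085 + 1495 = -1085/747 + 1495 = 1115680/747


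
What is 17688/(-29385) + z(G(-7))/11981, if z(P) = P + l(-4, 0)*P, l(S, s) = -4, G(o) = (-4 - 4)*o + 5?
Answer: -72432461/117353895 ≈ -0.61721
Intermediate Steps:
G(o) = 5 - 8*o (G(o) = -8*o + 5 = 5 - 8*o)
z(P) = -3*P (z(P) = P - 4*P = -3*P)
17688/(-29385) + z(G(-7))/11981 = 17688/(-29385) - 3*(5 - 8*(-7))/11981 = 17688*(-1/29385) - 3*(5 + 56)*(1/11981) = -5896/9795 - 3*61*(1/11981) = -5896/9795 - 183*1/11981 = -5896/9795 - 183/11981 = -72432461/117353895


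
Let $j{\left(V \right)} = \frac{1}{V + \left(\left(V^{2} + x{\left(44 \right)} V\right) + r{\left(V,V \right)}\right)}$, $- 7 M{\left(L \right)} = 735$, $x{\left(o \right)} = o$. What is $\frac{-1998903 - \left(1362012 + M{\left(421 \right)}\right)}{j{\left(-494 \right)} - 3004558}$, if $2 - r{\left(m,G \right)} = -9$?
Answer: $\frac{149096958354}{133292408377} \approx 1.1186$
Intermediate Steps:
$M{\left(L \right)} = -105$ ($M{\left(L \right)} = \left(- \frac{1}{7}\right) 735 = -105$)
$r{\left(m,G \right)} = 11$ ($r{\left(m,G \right)} = 2 - -9 = 2 + 9 = 11$)
$j{\left(V \right)} = \frac{1}{11 + V^{2} + 45 V}$ ($j{\left(V \right)} = \frac{1}{V + \left(\left(V^{2} + 44 V\right) + 11\right)} = \frac{1}{V + \left(11 + V^{2} + 44 V\right)} = \frac{1}{11 + V^{2} + 45 V}$)
$\frac{-1998903 - \left(1362012 + M{\left(421 \right)}\right)}{j{\left(-494 \right)} - 3004558} = \frac{-1998903 - 1361907}{\frac{1}{11 + \left(-494\right)^{2} + 45 \left(-494\right)} - 3004558} = \frac{-1998903 + \left(-1362012 + 105\right)}{\frac{1}{11 + 244036 - 22230} - 3004558} = \frac{-1998903 - 1361907}{\frac{1}{221817} - 3004558} = - \frac{3360810}{\frac{1}{221817} - 3004558} = - \frac{3360810}{- \frac{666462041885}{221817}} = \left(-3360810\right) \left(- \frac{221817}{666462041885}\right) = \frac{149096958354}{133292408377}$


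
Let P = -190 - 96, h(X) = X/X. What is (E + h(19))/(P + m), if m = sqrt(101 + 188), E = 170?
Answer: -171/269 ≈ -0.63569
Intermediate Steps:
h(X) = 1
P = -286
m = 17 (m = sqrt(289) = 17)
(E + h(19))/(P + m) = (170 + 1)/(-286 + 17) = 171/(-269) = 171*(-1/269) = -171/269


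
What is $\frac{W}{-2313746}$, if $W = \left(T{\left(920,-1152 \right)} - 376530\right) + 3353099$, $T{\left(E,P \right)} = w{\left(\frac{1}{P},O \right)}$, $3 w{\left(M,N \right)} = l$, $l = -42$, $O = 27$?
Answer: $- \frac{2976555}{2313746} \approx -1.2865$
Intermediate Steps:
$w{\left(M,N \right)} = -14$ ($w{\left(M,N \right)} = \frac{1}{3} \left(-42\right) = -14$)
$T{\left(E,P \right)} = -14$
$W = 2976555$ ($W = \left(-14 - 376530\right) + 3353099 = -376544 + 3353099 = 2976555$)
$\frac{W}{-2313746} = \frac{2976555}{-2313746} = 2976555 \left(- \frac{1}{2313746}\right) = - \frac{2976555}{2313746}$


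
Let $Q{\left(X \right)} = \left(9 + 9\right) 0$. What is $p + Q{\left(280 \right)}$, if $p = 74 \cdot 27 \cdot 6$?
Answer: $11988$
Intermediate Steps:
$Q{\left(X \right)} = 0$ ($Q{\left(X \right)} = 18 \cdot 0 = 0$)
$p = 11988$ ($p = 1998 \cdot 6 = 11988$)
$p + Q{\left(280 \right)} = 11988 + 0 = 11988$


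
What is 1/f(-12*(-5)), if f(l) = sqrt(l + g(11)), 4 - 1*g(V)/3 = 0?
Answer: sqrt(2)/12 ≈ 0.11785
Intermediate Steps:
g(V) = 12 (g(V) = 12 - 3*0 = 12 + 0 = 12)
f(l) = sqrt(12 + l) (f(l) = sqrt(l + 12) = sqrt(12 + l))
1/f(-12*(-5)) = 1/(sqrt(12 - 12*(-5))) = 1/(sqrt(12 + 60)) = 1/(sqrt(72)) = 1/(6*sqrt(2)) = sqrt(2)/12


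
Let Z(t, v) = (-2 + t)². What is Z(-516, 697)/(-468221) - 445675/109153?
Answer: -237962763747/51107726813 ≈ -4.6561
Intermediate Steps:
Z(-516, 697)/(-468221) - 445675/109153 = (-2 - 516)²/(-468221) - 445675/109153 = (-518)²*(-1/468221) - 445675*1/109153 = 268324*(-1/468221) - 445675/109153 = -268324/468221 - 445675/109153 = -237962763747/51107726813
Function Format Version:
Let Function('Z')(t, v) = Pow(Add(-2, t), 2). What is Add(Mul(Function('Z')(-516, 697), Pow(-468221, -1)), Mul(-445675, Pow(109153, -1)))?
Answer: Rational(-237962763747, 51107726813) ≈ -4.6561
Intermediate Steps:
Add(Mul(Function('Z')(-516, 697), Pow(-468221, -1)), Mul(-445675, Pow(109153, -1))) = Add(Mul(Pow(Add(-2, -516), 2), Pow(-468221, -1)), Mul(-445675, Pow(109153, -1))) = Add(Mul(Pow(-518, 2), Rational(-1, 468221)), Mul(-445675, Rational(1, 109153))) = Add(Mul(268324, Rational(-1, 468221)), Rational(-445675, 109153)) = Add(Rational(-268324, 468221), Rational(-445675, 109153)) = Rational(-237962763747, 51107726813)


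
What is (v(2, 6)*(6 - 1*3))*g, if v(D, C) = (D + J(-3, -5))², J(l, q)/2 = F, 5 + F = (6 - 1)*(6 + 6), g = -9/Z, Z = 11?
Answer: -338688/11 ≈ -30790.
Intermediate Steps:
g = -9/11 ≈ -0.81818
F = 55 (F = -5 + (6 - 1)*(6 + 6) = -5 + 5*12 = -5 + 60 = 55)
J(l, q) = 110 (J(l, q) = 2*55 = 110)
v(D, C) = (110 + D)² (v(D, C) = (D + 110)² = (110 + D)²)
(v(2, 6)*(6 - 1*3))*g = ((110 + 2)²*(6 - 1*3))*(-9/11) = (112²*(6 - 3))*(-9/11) = (12544*3)*(-9/11) = 37632*(-9/11) = -338688/11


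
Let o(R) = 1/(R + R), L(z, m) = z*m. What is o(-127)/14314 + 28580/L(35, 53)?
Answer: 20781980925/1348865476 ≈ 15.407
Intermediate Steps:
L(z, m) = m*z
o(R) = 1/(2*R)
o(-127)/14314 + 28580/L(35, 53) = ((½)/(-127))/14314 + 28580/((53*35)) = ((½)*(-1/127))*(1/14314) + 28580/1855 = -1/254*1/14314 + 28580*(1/1855) = -1/3635756 + 5716/371 = 20781980925/1348865476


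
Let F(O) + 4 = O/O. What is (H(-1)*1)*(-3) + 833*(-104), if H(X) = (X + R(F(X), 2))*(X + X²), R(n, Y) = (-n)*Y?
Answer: -86632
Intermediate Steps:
F(O) = -3 (F(O) = -4 + O/O = -4 + 1 = -3)
R(n, Y) = -Y*n
H(X) = (6 + X)*(X + X²) (H(X) = (X - 1*2*(-3))*(X + X²) = (X + 6)*(X + X²) = (6 + X)*(X + X²))
(H(-1)*1)*(-3) + 833*(-104) = (-(6 + (-1)² + 7*(-1))*1)*(-3) + 833*(-104) = (-(6 + 1 - 7)*1)*(-3) - 86632 = (-1*0*1)*(-3) - 86632 = (0*1)*(-3) - 86632 = 0*(-3) - 86632 = 0 - 86632 = -86632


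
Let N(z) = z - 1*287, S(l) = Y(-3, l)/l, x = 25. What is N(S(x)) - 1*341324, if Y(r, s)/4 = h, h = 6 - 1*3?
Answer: -8540263/25 ≈ -3.4161e+5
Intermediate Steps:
h = 3 (h = 6 - 3 = 3)
Y(r, s) = 12 (Y(r, s) = 4*3 = 12)
S(l) = 12/l
N(z) = -287 + z (N(z) = z - 287 = -287 + z)
N(S(x)) - 1*341324 = (-287 + 12/25) - 1*341324 = (-287 + 12*(1/25)) - 341324 = (-287 + 12/25) - 341324 = -7163/25 - 341324 = -8540263/25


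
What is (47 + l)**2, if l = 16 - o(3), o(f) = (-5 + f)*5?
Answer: 5329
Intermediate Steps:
o(f) = -25 + 5*f
l = 26 (l = 16 - (-25 + 5*3) = 16 - (-25 + 15) = 16 - 1*(-10) = 16 + 10 = 26)
(47 + l)**2 = (47 + 26)**2 = 73**2 = 5329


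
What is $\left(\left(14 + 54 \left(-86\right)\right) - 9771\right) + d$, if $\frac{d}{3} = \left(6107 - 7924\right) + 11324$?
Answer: $14120$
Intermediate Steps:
$d = 28521$ ($d = 3 \left(\left(6107 - 7924\right) + 11324\right) = 3 \left(-1817 + 11324\right) = 3 \cdot 9507 = 28521$)
$\left(\left(14 + 54 \left(-86\right)\right) - 9771\right) + d = \left(\left(14 + 54 \left(-86\right)\right) - 9771\right) + 28521 = \left(\left(14 - 4644\right) - 9771\right) + 28521 = \left(-4630 - 9771\right) + 28521 = -14401 + 28521 = 14120$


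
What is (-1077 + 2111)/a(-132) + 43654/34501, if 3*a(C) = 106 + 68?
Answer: 19102983/1000529 ≈ 19.093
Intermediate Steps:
a(C) = 58 (a(C) = (106 + 68)/3 = (⅓)*174 = 58)
(-1077 + 2111)/a(-132) + 43654/34501 = (-1077 + 2111)/58 + 43654/34501 = 1034*(1/58) + 43654*(1/34501) = 517/29 + 43654/34501 = 19102983/1000529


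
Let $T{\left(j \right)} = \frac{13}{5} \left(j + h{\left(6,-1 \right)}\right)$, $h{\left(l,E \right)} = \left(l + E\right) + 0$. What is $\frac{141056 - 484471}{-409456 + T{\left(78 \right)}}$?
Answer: $\frac{1717075}{2046201} \approx 0.83915$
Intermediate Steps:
$h{\left(l,E \right)} = E + l$ ($h{\left(l,E \right)} = \left(E + l\right) + 0 = E + l$)
$T{\left(j \right)} = 13 + \frac{13 j}{5}$ ($T{\left(j \right)} = \frac{13}{5} \left(j + \left(-1 + 6\right)\right) = 13 \cdot \frac{1}{5} \left(j + 5\right) = \frac{13 \left(5 + j\right)}{5} = 13 + \frac{13 j}{5}$)
$\frac{141056 - 484471}{-409456 + T{\left(78 \right)}} = \frac{141056 - 484471}{-409456 + \left(13 + \frac{13}{5} \cdot 78\right)} = - \frac{343415}{-409456 + \left(13 + \frac{1014}{5}\right)} = - \frac{343415}{-409456 + \frac{1079}{5}} = - \frac{343415}{- \frac{2046201}{5}} = \left(-343415\right) \left(- \frac{5}{2046201}\right) = \frac{1717075}{2046201}$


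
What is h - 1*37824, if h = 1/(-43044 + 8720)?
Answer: -1298270977/34324 ≈ -37824.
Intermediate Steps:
h = -1/34324 (h = 1/(-34324) = -1/34324 ≈ -2.9134e-5)
h - 1*37824 = -1/34324 - 1*37824 = -1/34324 - 37824 = -1298270977/34324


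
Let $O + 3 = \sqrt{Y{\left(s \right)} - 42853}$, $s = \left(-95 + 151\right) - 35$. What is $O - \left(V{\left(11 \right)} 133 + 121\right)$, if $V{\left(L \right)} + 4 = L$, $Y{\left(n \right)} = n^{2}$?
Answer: $-1055 + 2 i \sqrt{10603} \approx -1055.0 + 205.94 i$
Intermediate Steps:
$s = 21$ ($s = 56 - 35 = 21$)
$V{\left(L \right)} = -4 + L$
$O = -3 + 2 i \sqrt{10603}$ ($O = -3 + \sqrt{21^{2} - 42853} = -3 + \sqrt{441 - 42853} = -3 + \sqrt{-42412} = -3 + 2 i \sqrt{10603} \approx -3.0 + 205.94 i$)
$O - \left(V{\left(11 \right)} 133 + 121\right) = \left(-3 + 2 i \sqrt{10603}\right) - \left(\left(-4 + 11\right) 133 + 121\right) = \left(-3 + 2 i \sqrt{10603}\right) - \left(7 \cdot 133 + 121\right) = \left(-3 + 2 i \sqrt{10603}\right) - \left(931 + 121\right) = \left(-3 + 2 i \sqrt{10603}\right) - 1052 = -1055 + 2 i \sqrt{10603}$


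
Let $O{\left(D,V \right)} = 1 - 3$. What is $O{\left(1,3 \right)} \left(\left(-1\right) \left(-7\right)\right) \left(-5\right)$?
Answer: $70$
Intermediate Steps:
$O{\left(D,V \right)} = -2$ ($O{\left(D,V \right)} = 1 - 3 = -2$)
$O{\left(1,3 \right)} \left(\left(-1\right) \left(-7\right)\right) \left(-5\right) = - 2 \left(\left(-1\right) \left(-7\right)\right) \left(-5\right) = \left(-2\right) 7 \left(-5\right) = \left(-14\right) \left(-5\right) = 70$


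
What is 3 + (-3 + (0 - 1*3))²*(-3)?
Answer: -105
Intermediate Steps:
3 + (-3 + (0 - 1*3))²*(-3) = 3 + (-3 + (0 - 3))²*(-3) = 3 + (-3 - 3)²*(-3) = 3 + (-6)²*(-3) = 3 + 36*(-3) = 3 - 108 = -105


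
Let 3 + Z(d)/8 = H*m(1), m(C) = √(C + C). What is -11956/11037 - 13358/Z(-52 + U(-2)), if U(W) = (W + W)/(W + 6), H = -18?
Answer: -9322515/1044836 + 6679*√2/142 ≈ 57.595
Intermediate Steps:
m(C) = √2*√C (m(C) = √(2*C) = √2*√C)
U(W) = 2*W/(6 + W) (U(W) = (2*W)/(6 + W) = 2*W/(6 + W))
Z(d) = -24 - 144*√2 (Z(d) = -24 + 8*(-18*√2*√1) = -24 + 8*(-18*√2) = -24 - 144*√2)
-11956/11037 - 13358/Z(-52 + U(-2)) = -11956/11037 - 13358/(-24 - 144*√2)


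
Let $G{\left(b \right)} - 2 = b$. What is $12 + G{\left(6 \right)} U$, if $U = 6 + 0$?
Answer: $60$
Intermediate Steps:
$U = 6$
$G{\left(b \right)} = 2 + b$
$12 + G{\left(6 \right)} U = 12 + \left(2 + 6\right) 6 = 12 + 8 \cdot 6 = 12 + 48 = 60$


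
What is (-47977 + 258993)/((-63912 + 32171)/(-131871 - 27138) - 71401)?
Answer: -8388360786/2838342467 ≈ -2.9554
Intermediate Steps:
(-47977 + 258993)/((-63912 + 32171)/(-131871 - 27138) - 71401) = 211016/(-31741/(-159009) - 71401) = 211016/(-31741*(-1/159009) - 71401) = 211016/(31741/159009 - 71401) = 211016/(-11353369868/159009) = 211016*(-159009/11353369868) = -8388360786/2838342467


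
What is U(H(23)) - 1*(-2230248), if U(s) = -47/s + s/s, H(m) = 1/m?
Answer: 2229168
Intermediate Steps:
U(s) = 1 - 47/s (U(s) = -47/s + 1 = 1 - 47/s)
U(H(23)) - 1*(-2230248) = (-47 + 1/23)/(1/23) - 1*(-2230248) = (-47 + 1/23)/(1/23) + 2230248 = 23*(-1080/23) + 2230248 = -1080 + 2230248 = 2229168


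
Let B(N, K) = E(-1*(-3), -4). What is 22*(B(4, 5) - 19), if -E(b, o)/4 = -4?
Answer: -66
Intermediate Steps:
E(b, o) = 16 (E(b, o) = -4*(-4) = 16)
B(N, K) = 16
22*(B(4, 5) - 19) = 22*(16 - 19) = 22*(-3) = -66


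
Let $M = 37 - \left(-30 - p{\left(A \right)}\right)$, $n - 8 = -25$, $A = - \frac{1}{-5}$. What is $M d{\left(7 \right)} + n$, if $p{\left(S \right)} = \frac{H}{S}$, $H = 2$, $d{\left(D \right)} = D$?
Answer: $522$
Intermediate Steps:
$A = \frac{1}{5}$ ($A = \left(-1\right) \left(- \frac{1}{5}\right) = \frac{1}{5} \approx 0.2$)
$n = -17$ ($n = 8 - 25 = -17$)
$p{\left(S \right)} = \frac{2}{S}$
$M = 77$ ($M = 37 - \left(-30 - 2 \frac{1}{\frac{1}{5}}\right) = 37 - \left(-30 - 2 \cdot 5\right) = 37 - \left(-30 - 10\right) = 37 - -40 = 37 + 40 = 77$)
$M d{\left(7 \right)} + n = 77 \cdot 7 - 17 = 539 - 17 = 522$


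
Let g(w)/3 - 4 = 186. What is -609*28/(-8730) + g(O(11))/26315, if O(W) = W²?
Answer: 795964/403035 ≈ 1.9749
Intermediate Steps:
g(w) = 570 (g(w) = 12 + 3*186 = 12 + 558 = 570)
-609*28/(-8730) + g(O(11))/26315 = -609*28/(-8730) + 570/26315 = -17052*(-1/8730) + 570*(1/26315) = 2842/1455 + 6/277 = 795964/403035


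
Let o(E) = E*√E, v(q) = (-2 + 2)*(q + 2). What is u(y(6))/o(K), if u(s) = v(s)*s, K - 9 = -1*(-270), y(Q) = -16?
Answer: 0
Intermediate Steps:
v(q) = 0 (v(q) = 0*(2 + q) = 0)
K = 279 (K = 9 - 1*(-270) = 9 + 270 = 279)
o(E) = E^(3/2)
u(s) = 0 (u(s) = 0*s = 0)
u(y(6))/o(K) = 0/(279^(3/2)) = 0/((837*√31)) = 0*(√31/25947) = 0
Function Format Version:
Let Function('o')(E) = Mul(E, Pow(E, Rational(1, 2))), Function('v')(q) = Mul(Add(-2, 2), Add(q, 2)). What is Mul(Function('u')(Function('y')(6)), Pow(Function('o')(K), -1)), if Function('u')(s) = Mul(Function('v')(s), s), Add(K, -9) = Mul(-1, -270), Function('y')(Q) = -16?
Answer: 0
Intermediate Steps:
Function('v')(q) = 0 (Function('v')(q) = Mul(0, Add(2, q)) = 0)
K = 279 (K = Add(9, Mul(-1, -270)) = Add(9, 270) = 279)
Function('o')(E) = Pow(E, Rational(3, 2))
Function('u')(s) = 0 (Function('u')(s) = Mul(0, s) = 0)
Mul(Function('u')(Function('y')(6)), Pow(Function('o')(K), -1)) = Mul(0, Pow(Pow(279, Rational(3, 2)), -1)) = Mul(0, Pow(Mul(837, Pow(31, Rational(1, 2))), -1)) = Mul(0, Mul(Rational(1, 25947), Pow(31, Rational(1, 2)))) = 0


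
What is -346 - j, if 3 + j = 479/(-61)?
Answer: -20444/61 ≈ -335.15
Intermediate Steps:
j = -662/61 (j = -3 + 479/(-61) = -3 + 479*(-1/61) = -3 - 479/61 = -662/61 ≈ -10.852)
-346 - j = -346 - 1*(-662/61) = -346 + 662/61 = -20444/61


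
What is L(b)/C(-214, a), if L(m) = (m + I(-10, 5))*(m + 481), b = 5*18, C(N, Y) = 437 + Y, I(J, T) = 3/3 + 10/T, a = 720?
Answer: 53103/1157 ≈ 45.897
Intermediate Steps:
I(J, T) = 1 + 10/T (I(J, T) = 3*(1/3) + 10/T = 1 + 10/T)
b = 90
L(m) = (3 + m)*(481 + m) (L(m) = (m + (10 + 5)/5)*(m + 481) = (m + (1/5)*15)*(481 + m) = (m + 3)*(481 + m) = (3 + m)*(481 + m))
L(b)/C(-214, a) = (1443 + 90**2 + 484*90)/(437 + 720) = (1443 + 8100 + 43560)/1157 = 53103*(1/1157) = 53103/1157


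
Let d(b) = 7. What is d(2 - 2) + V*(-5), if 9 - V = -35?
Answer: -213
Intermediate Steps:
V = 44 (V = 9 - 1*(-35) = 9 + 35 = 44)
d(2 - 2) + V*(-5) = 7 + 44*(-5) = 7 - 220 = -213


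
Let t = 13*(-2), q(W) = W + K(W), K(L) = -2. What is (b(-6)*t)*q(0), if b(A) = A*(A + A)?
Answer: 3744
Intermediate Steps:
b(A) = 2*A² (b(A) = A*(2*A) = 2*A²)
q(W) = -2 + W (q(W) = W - 2 = -2 + W)
t = -26
(b(-6)*t)*q(0) = ((2*(-6)²)*(-26))*(-2 + 0) = ((2*36)*(-26))*(-2) = (72*(-26))*(-2) = -1872*(-2) = 3744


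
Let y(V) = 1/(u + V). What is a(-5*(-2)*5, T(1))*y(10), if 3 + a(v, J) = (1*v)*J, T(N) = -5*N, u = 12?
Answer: -23/2 ≈ -11.500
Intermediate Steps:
y(V) = 1/(12 + V)
a(v, J) = -3 + J*v (a(v, J) = -3 + (1*v)*J = -3 + v*J = -3 + J*v)
a(-5*(-2)*5, T(1))*y(10) = (-3 + (-5*1)*(-5*(-2)*5))/(12 + 10) = (-3 - 50*5)/22 = (-3 - 5*50)*(1/22) = (-3 - 250)*(1/22) = -253*1/22 = -23/2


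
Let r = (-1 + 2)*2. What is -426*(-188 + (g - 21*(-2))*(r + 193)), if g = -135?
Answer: 7805598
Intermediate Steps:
r = 2 (r = 1*2 = 2)
-426*(-188 + (g - 21*(-2))*(r + 193)) = -426*(-188 + (-135 - 21*(-2))*(2 + 193)) = -426*(-188 + (-135 + 42)*195) = -426*(-188 - 93*195) = -426*(-188 - 18135) = -426*(-18323) = 7805598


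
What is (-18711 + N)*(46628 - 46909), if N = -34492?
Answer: 14950043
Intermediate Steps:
(-18711 + N)*(46628 - 46909) = (-18711 - 34492)*(46628 - 46909) = -53203*(-281) = 14950043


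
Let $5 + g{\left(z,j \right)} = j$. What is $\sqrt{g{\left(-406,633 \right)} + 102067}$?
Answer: $\sqrt{102695} \approx 320.46$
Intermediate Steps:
$g{\left(z,j \right)} = -5 + j$
$\sqrt{g{\left(-406,633 \right)} + 102067} = \sqrt{\left(-5 + 633\right) + 102067} = \sqrt{628 + 102067} = \sqrt{102695}$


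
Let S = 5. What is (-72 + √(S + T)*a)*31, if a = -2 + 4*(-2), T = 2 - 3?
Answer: -2852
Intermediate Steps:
T = -1
a = -10 (a = -2 - 8 = -10)
(-72 + √(S + T)*a)*31 = (-72 + √(5 - 1)*(-10))*31 = (-72 + √4*(-10))*31 = (-72 + 2*(-10))*31 = (-72 - 20)*31 = -92*31 = -2852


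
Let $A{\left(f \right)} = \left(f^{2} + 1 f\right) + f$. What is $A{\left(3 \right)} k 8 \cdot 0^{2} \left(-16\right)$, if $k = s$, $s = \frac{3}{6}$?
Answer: $0$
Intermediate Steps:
$s = \frac{1}{2}$ ($s = 3 \cdot \frac{1}{6} = \frac{1}{2} \approx 0.5$)
$A{\left(f \right)} = f^{2} + 2 f$ ($A{\left(f \right)} = \left(f^{2} + f\right) + f = \left(f + f^{2}\right) + f = f^{2} + 2 f$)
$k = \frac{1}{2} \approx 0.5$
$A{\left(3 \right)} k 8 \cdot 0^{2} \left(-16\right) = 3 \left(2 + 3\right) \frac{1}{2} \cdot 8 \cdot 0^{2} \left(-16\right) = 3 \cdot 5 \cdot \frac{1}{2} \cdot 8 \cdot 0 \left(-16\right) = 15 \cdot \frac{1}{2} \cdot 0 \left(-16\right) = \frac{15}{2} \cdot 0 \left(-16\right) = 0 \left(-16\right) = 0$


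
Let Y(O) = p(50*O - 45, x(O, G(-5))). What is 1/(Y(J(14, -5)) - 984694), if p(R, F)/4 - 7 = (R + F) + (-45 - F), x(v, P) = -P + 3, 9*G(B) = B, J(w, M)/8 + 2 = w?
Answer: -1/965826 ≈ -1.0354e-6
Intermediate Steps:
J(w, M) = -16 + 8*w
G(B) = B/9
x(v, P) = 3 - P
p(R, F) = -152 + 4*R (p(R, F) = 28 + 4*((R + F) + (-45 - F)) = 28 + 4*((F + R) + (-45 - F)) = 28 + 4*(-45 + R) = 28 + (-180 + 4*R) = -152 + 4*R)
Y(O) = -332 + 200*O (Y(O) = -152 + 4*(50*O - 45) = -152 + 4*(-45 + 50*O) = -152 + (-180 + 200*O) = -332 + 200*O)
1/(Y(J(14, -5)) - 984694) = 1/((-332 + 200*(-16 + 8*14)) - 984694) = 1/((-332 + 200*(-16 + 112)) - 984694) = 1/((-332 + 200*96) - 984694) = 1/((-332 + 19200) - 984694) = 1/(18868 - 984694) = 1/(-965826) = -1/965826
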